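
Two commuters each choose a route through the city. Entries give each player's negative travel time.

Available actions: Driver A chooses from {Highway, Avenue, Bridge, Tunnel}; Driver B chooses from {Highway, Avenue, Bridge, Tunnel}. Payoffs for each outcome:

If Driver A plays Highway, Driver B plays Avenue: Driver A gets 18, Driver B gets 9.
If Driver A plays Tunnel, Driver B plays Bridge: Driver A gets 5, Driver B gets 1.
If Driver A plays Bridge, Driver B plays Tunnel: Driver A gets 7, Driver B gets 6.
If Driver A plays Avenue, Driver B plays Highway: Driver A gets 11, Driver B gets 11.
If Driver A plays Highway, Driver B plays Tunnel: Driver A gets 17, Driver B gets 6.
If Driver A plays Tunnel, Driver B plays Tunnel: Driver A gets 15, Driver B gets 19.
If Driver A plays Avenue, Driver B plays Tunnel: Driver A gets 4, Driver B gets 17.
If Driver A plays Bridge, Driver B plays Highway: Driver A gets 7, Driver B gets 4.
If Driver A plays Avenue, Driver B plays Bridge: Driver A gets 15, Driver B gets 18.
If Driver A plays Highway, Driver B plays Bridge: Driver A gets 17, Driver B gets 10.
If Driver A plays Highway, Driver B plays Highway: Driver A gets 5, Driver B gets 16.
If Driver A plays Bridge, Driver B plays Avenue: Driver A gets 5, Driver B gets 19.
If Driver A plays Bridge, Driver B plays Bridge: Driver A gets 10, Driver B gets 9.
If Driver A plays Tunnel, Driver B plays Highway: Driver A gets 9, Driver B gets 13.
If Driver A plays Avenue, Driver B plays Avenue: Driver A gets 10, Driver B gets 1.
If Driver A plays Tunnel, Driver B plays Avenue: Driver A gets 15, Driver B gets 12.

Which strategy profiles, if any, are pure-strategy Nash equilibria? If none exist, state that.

Driver A against Highway: payoffs 5, 11, 7, 9 → best response Avenue.
Driver A against Avenue: payoffs 18, 10, 5, 15 → best response Highway.
Driver A against Bridge: payoffs 17, 15, 10, 5 → best response Highway.
Driver A against Tunnel: payoffs 17, 4, 7, 15 → best response Highway.
Driver B against Highway: payoffs 16, 9, 10, 6 → best response Highway.
Driver B against Avenue: payoffs 11, 1, 18, 17 → best response Bridge.
Driver B against Bridge: payoffs 4, 19, 9, 6 → best response Avenue.
Driver B against Tunnel: payoffs 13, 12, 1, 19 → best response Tunnel.
No profile is a mutual best response for all players.

none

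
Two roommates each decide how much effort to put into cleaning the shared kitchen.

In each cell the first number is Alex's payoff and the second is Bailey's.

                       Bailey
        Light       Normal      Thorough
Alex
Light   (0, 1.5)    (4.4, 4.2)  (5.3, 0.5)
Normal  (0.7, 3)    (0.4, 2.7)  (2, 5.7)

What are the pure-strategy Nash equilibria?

Pure NE: (Light, Normal)

Mark each player's best response to every combination of opponents' strategies; a profile where every player is best-responding is a pure Nash equilibrium.
Alex against Light: payoffs 0, 0.7 → best response Normal.
Alex against Normal: payoffs 4.4, 0.4 → best response Light.
Alex against Thorough: payoffs 5.3, 2 → best response Light.
Bailey against Light: payoffs 1.5, 4.2, 0.5 → best response Normal.
Bailey against Normal: payoffs 3, 2.7, 5.7 → best response Thorough.
Mutual best responses: (Light, Normal).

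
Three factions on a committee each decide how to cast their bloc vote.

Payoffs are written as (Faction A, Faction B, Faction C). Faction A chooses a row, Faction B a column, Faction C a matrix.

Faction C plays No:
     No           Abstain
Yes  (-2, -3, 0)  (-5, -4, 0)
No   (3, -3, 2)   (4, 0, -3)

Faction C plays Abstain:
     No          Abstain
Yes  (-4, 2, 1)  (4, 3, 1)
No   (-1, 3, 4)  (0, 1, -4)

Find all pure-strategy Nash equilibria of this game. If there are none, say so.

The pure Nash equilibria are (Yes, Abstain, Abstain), (No, No, Abstain), (No, Abstain, No).

Mark each player's best response to every combination of opponents' strategies; a profile where every player is best-responding is a pure Nash equilibrium.
Faction A against (No, No): payoffs -2, 3 → best response No.
Faction A against (No, Abstain): payoffs -4, -1 → best response No.
Faction A against (Abstain, No): payoffs -5, 4 → best response No.
Faction A against (Abstain, Abstain): payoffs 4, 0 → best response Yes.
Faction B against (Yes, No): payoffs -3, -4 → best response No.
Faction B against (Yes, Abstain): payoffs 2, 3 → best response Abstain.
Faction B against (No, No): payoffs -3, 0 → best response Abstain.
Faction B against (No, Abstain): payoffs 3, 1 → best response No.
Faction C against (Yes, No): payoffs 0, 1 → best response Abstain.
Faction C against (Yes, Abstain): payoffs 0, 1 → best response Abstain.
Faction C against (No, No): payoffs 2, 4 → best response Abstain.
Faction C against (No, Abstain): payoffs -3, -4 → best response No.
Mutual best responses: (Yes, Abstain, Abstain); (No, No, Abstain); (No, Abstain, No).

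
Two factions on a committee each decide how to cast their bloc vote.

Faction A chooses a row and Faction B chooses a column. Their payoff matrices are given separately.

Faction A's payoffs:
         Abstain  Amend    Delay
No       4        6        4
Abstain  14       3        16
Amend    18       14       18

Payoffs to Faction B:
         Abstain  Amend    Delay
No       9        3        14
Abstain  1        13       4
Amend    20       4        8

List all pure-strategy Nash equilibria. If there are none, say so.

For each player, find the best response to each opponent profile; mutual best responses are the pure NE.
Faction A against Abstain: payoffs 4, 14, 18 → best response Amend.
Faction A against Amend: payoffs 6, 3, 14 → best response Amend.
Faction A against Delay: payoffs 4, 16, 18 → best response Amend.
Faction B against No: payoffs 9, 3, 14 → best response Delay.
Faction B against Abstain: payoffs 1, 13, 4 → best response Amend.
Faction B against Amend: payoffs 20, 4, 8 → best response Abstain.
Mutual best responses: (Amend, Abstain).

(Amend, Abstain)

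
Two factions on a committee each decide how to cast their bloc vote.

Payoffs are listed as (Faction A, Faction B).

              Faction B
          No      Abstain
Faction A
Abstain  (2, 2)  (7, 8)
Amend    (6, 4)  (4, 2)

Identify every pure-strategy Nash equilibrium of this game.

(Abstain, No): Faction A can switch to Amend (2 → 6). Not NE.
(Abstain, Abstain): Faction A gets 7, best alternative 4; Faction B gets 8, best alternative 2. No profitable deviation — NE.
(Amend, No): Faction A gets 6, best alternative 2; Faction B gets 4, best alternative 2. No profitable deviation — NE.
(Amend, Abstain): Faction A can switch to Abstain (4 → 7). Not NE.

The pure Nash equilibria are (Abstain, Abstain) and (Amend, No).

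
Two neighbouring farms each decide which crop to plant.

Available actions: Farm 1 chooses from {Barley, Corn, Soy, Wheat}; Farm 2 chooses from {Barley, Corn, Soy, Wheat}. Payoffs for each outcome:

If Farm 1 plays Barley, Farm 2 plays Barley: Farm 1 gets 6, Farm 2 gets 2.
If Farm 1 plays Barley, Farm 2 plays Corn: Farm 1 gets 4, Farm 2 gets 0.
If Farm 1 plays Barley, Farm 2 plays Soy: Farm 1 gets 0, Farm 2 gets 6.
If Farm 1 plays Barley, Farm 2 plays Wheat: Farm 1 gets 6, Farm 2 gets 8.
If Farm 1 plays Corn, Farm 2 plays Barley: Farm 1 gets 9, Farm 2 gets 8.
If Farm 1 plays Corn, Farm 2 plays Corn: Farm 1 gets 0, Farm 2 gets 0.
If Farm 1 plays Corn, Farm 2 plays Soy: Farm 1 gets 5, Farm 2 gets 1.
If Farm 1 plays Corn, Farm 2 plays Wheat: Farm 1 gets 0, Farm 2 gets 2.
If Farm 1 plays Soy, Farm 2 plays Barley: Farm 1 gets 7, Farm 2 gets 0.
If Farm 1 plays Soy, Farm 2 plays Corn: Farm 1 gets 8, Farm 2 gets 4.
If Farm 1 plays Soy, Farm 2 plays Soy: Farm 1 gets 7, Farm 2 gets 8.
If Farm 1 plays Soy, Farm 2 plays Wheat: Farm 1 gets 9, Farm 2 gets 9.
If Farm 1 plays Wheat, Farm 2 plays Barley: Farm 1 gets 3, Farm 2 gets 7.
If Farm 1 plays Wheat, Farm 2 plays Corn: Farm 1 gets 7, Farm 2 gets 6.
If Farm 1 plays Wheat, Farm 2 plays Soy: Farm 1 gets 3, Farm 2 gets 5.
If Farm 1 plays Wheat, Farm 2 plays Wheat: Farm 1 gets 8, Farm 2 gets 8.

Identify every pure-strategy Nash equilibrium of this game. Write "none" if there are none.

The pure Nash equilibria are (Corn, Barley) and (Soy, Wheat).

Farm 1 against Barley: payoffs 6, 9, 7, 3 → best response Corn.
Farm 1 against Corn: payoffs 4, 0, 8, 7 → best response Soy.
Farm 1 against Soy: payoffs 0, 5, 7, 3 → best response Soy.
Farm 1 against Wheat: payoffs 6, 0, 9, 8 → best response Soy.
Farm 2 against Barley: payoffs 2, 0, 6, 8 → best response Wheat.
Farm 2 against Corn: payoffs 8, 0, 1, 2 → best response Barley.
Farm 2 against Soy: payoffs 0, 4, 8, 9 → best response Wheat.
Farm 2 against Wheat: payoffs 7, 6, 5, 8 → best response Wheat.
Mutual best responses: (Corn, Barley); (Soy, Wheat).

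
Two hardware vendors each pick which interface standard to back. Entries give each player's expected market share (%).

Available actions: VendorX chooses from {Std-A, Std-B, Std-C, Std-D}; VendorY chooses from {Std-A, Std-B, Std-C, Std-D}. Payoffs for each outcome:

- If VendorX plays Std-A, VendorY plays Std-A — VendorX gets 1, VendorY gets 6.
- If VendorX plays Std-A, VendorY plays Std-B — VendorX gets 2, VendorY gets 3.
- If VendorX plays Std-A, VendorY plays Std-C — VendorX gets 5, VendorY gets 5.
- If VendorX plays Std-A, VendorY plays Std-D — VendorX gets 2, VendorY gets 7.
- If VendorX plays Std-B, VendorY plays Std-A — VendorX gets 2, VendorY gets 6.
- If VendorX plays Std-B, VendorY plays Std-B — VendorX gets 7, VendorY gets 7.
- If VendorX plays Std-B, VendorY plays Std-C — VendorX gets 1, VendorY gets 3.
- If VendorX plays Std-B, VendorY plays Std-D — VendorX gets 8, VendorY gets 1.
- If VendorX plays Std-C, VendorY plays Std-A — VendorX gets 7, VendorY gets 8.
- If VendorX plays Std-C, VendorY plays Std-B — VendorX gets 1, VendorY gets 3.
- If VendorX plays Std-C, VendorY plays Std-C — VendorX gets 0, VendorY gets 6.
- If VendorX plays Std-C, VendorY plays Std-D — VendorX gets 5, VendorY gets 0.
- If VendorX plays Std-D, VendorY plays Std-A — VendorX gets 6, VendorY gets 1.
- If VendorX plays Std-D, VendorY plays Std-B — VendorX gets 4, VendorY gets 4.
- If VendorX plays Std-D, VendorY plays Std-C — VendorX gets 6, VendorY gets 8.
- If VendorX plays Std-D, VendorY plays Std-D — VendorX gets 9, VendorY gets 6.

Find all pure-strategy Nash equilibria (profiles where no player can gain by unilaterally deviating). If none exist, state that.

(Std-A, Std-A): VendorX can switch to Std-B (1 → 2). Not NE.
(Std-A, Std-B): VendorX can switch to Std-B (2 → 7). Not NE.
(Std-A, Std-C): VendorX can switch to Std-D (5 → 6). Not NE.
(Std-A, Std-D): VendorX can switch to Std-B (2 → 8). Not NE.
(Std-B, Std-A): VendorX can switch to Std-C (2 → 7). Not NE.
(Std-B, Std-B): VendorX gets 7, best alternative 4; VendorY gets 7, best alternative 6. No profitable deviation — NE.
(Std-B, Std-C): VendorX can switch to Std-A (1 → 5). Not NE.
(Std-B, Std-D): VendorX can switch to Std-D (8 → 9). Not NE.
(Std-C, Std-A): VendorX gets 7, best alternative 6; VendorY gets 8, best alternative 6. No profitable deviation — NE.
(Std-C, Std-B): VendorX can switch to Std-A (1 → 2). Not NE.
(Std-C, Std-C): VendorX can switch to Std-A (0 → 5). Not NE.
(Std-C, Std-D): VendorX can switch to Std-B (5 → 8). Not NE.
(Std-D, Std-C): VendorX gets 6, best alternative 5; VendorY gets 8, best alternative 6. No profitable deviation — NE.
(The remaining 3 profiles each have a profitable deviation by the same check.)

Pure-strategy Nash equilibria: (Std-B, Std-B), (Std-C, Std-A), (Std-D, Std-C)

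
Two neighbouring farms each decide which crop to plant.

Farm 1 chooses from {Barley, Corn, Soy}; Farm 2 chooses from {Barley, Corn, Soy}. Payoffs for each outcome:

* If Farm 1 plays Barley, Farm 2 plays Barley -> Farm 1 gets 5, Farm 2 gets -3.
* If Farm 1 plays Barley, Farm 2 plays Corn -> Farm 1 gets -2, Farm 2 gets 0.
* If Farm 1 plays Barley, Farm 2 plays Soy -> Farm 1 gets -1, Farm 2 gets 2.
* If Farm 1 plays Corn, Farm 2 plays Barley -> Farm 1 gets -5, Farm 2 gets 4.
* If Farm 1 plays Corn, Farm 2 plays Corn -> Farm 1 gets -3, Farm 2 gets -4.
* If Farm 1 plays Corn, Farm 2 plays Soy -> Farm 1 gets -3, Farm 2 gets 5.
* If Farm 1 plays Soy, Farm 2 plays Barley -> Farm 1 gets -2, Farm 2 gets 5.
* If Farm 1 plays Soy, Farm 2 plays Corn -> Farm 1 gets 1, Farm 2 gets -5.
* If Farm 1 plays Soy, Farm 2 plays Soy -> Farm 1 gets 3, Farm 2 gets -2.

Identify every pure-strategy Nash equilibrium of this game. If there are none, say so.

There is no pure-strategy Nash equilibrium.

Check each profile: it is a Nash equilibrium iff no player can strictly gain by switching unilaterally.
(Barley, Barley): Farm 2 can switch to Corn (-3 → 0). Not NE.
(Barley, Corn): Farm 1 can switch to Soy (-2 → 1). Not NE.
(Barley, Soy): Farm 1 can switch to Soy (-1 → 3). Not NE.
(Corn, Barley): Farm 1 can switch to Barley (-5 → 5). Not NE.
(Corn, Corn): Farm 1 can switch to Barley (-3 → -2). Not NE.
(Corn, Soy): Farm 1 can switch to Barley (-3 → -1). Not NE.
(Soy, Barley): Farm 1 can switch to Barley (-2 → 5). Not NE.
(Soy, Corn): Farm 2 can switch to Barley (-5 → 5). Not NE.
(Soy, Soy): Farm 2 can switch to Barley (-2 → 5). Not NE.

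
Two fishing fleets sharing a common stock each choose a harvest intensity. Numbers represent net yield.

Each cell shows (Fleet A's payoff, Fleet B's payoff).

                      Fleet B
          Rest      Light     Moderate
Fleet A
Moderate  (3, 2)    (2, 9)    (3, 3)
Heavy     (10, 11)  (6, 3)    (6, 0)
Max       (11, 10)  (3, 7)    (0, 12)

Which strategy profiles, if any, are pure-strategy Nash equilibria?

Mark each player's best response to every combination of opponents' strategies; a profile where every player is best-responding is a pure Nash equilibrium.
Fleet A against Rest: payoffs 3, 10, 11 → best response Max.
Fleet A against Light: payoffs 2, 6, 3 → best response Heavy.
Fleet A against Moderate: payoffs 3, 6, 0 → best response Heavy.
Fleet B against Moderate: payoffs 2, 9, 3 → best response Light.
Fleet B against Heavy: payoffs 11, 3, 0 → best response Rest.
Fleet B against Max: payoffs 10, 7, 12 → best response Moderate.
No profile is a mutual best response for all players.

none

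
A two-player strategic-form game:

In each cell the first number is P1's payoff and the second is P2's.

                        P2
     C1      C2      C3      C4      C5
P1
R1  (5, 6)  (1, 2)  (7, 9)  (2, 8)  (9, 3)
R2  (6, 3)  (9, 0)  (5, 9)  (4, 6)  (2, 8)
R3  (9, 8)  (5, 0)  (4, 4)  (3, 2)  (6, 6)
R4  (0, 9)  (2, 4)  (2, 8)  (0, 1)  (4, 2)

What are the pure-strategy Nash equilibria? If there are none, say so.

Pure-strategy Nash equilibria: (R1, C3); (R3, C1)

P1 against C1: payoffs 5, 6, 9, 0 → best response R3.
P1 against C2: payoffs 1, 9, 5, 2 → best response R2.
P1 against C3: payoffs 7, 5, 4, 2 → best response R1.
P1 against C4: payoffs 2, 4, 3, 0 → best response R2.
P1 against C5: payoffs 9, 2, 6, 4 → best response R1.
P2 against R1: payoffs 6, 2, 9, 8, 3 → best response C3.
P2 against R2: payoffs 3, 0, 9, 6, 8 → best response C3.
P2 against R3: payoffs 8, 0, 4, 2, 6 → best response C1.
P2 against R4: payoffs 9, 4, 8, 1, 2 → best response C1.
Mutual best responses: (R1, C3); (R3, C1).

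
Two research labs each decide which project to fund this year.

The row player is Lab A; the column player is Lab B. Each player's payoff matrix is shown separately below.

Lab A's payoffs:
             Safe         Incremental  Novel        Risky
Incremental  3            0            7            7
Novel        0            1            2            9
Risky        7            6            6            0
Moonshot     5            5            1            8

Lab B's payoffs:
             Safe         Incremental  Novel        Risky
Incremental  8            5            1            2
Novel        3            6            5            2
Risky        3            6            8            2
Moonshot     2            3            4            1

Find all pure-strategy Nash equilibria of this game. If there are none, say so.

Lab A against Safe: payoffs 3, 0, 7, 5 → best response Risky.
Lab A against Incremental: payoffs 0, 1, 6, 5 → best response Risky.
Lab A against Novel: payoffs 7, 2, 6, 1 → best response Incremental.
Lab A against Risky: payoffs 7, 9, 0, 8 → best response Novel.
Lab B against Incremental: payoffs 8, 5, 1, 2 → best response Safe.
Lab B against Novel: payoffs 3, 6, 5, 2 → best response Incremental.
Lab B against Risky: payoffs 3, 6, 8, 2 → best response Novel.
Lab B against Moonshot: payoffs 2, 3, 4, 1 → best response Novel.
No profile is a mutual best response for all players.

No pure-strategy Nash equilibrium.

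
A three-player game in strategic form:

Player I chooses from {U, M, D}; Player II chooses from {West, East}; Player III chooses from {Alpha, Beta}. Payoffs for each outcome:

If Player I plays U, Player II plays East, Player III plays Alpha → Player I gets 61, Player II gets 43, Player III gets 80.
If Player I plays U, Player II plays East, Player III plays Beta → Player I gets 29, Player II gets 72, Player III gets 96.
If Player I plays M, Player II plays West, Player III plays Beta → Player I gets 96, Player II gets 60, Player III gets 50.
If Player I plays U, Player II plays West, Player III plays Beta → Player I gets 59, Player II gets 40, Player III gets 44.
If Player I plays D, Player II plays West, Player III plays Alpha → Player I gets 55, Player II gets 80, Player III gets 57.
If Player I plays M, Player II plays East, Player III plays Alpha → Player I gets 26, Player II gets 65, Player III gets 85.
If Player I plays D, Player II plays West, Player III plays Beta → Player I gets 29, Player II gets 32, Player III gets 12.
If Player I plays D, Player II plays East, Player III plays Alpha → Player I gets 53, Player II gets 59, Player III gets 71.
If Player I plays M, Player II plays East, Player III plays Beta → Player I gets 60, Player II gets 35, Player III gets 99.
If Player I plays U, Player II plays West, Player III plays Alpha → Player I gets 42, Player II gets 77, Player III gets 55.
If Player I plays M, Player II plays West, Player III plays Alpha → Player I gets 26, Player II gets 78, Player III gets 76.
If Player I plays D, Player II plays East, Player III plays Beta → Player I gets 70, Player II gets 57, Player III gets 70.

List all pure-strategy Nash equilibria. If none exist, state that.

(U, West, Alpha): Player I can switch to D (42 → 55). Not NE.
(U, West, Beta): Player I can switch to M (59 → 96). Not NE.
(U, East, Alpha): Player II can switch to West (43 → 77). Not NE.
(U, East, Beta): Player I can switch to M (29 → 60). Not NE.
(M, West, Alpha): Player I can switch to U (26 → 42). Not NE.
(M, West, Beta): Player III can switch to Alpha (50 → 76). Not NE.
(D, West, Alpha): Player I gets 55, best alternative 42; Player II gets 80, best alternative 59; Player III gets 57, best alternative 12. No profitable deviation — NE.
(The remaining 5 profiles each have a profitable deviation by the same check.)

The unique pure-strategy Nash equilibrium is (D, West, Alpha).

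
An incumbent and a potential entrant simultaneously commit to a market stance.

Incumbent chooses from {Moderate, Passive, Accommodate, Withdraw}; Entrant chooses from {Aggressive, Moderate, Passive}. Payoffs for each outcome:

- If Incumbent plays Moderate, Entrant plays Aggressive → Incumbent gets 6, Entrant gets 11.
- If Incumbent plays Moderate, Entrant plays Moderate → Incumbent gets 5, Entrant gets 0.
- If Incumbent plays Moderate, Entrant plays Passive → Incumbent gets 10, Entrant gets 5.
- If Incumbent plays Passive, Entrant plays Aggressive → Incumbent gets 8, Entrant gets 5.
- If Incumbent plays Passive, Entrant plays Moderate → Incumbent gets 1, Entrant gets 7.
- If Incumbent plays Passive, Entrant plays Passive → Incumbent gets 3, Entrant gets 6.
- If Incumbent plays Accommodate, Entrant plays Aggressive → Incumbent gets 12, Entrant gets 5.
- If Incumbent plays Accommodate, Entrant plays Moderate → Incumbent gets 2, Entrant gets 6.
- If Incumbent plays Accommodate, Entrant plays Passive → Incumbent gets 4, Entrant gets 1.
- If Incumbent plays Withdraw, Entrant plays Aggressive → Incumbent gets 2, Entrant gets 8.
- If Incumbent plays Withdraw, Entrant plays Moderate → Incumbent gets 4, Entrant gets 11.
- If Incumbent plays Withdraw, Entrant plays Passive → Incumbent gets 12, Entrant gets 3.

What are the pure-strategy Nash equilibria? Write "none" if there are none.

There is no pure-strategy Nash equilibrium.

For each strategy profile, look for a profitable unilateral deviation.
(Moderate, Aggressive): Incumbent can switch to Passive (6 → 8). Not NE.
(Moderate, Moderate): Entrant can switch to Aggressive (0 → 11). Not NE.
(Moderate, Passive): Incumbent can switch to Withdraw (10 → 12). Not NE.
(Passive, Aggressive): Incumbent can switch to Accommodate (8 → 12). Not NE.
(Passive, Moderate): Incumbent can switch to Moderate (1 → 5). Not NE.
(Passive, Passive): Incumbent can switch to Moderate (3 → 10). Not NE.
(Accommodate, Aggressive): Entrant can switch to Moderate (5 → 6). Not NE.
(Accommodate, Moderate): Incumbent can switch to Moderate (2 → 5). Not NE.
(Accommodate, Passive): Incumbent can switch to Moderate (4 → 10). Not NE.
(Withdraw, Aggressive): Incumbent can switch to Moderate (2 → 6). Not NE.
(Withdraw, Moderate): Incumbent can switch to Moderate (4 → 5). Not NE.
(Withdraw, Passive): Entrant can switch to Aggressive (3 → 8). Not NE.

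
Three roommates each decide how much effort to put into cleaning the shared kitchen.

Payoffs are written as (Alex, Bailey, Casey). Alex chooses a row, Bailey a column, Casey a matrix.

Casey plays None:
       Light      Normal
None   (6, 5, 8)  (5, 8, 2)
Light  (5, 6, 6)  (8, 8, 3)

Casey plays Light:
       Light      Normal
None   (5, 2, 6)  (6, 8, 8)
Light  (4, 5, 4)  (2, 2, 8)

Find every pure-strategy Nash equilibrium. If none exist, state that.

For each player, find the best response to each opponent profile; mutual best responses are the pure NE.
Alex against (Light, None): payoffs 6, 5 → best response None.
Alex against (Light, Light): payoffs 5, 4 → best response None.
Alex against (Normal, None): payoffs 5, 8 → best response Light.
Alex against (Normal, Light): payoffs 6, 2 → best response None.
Bailey against (None, None): payoffs 5, 8 → best response Normal.
Bailey against (None, Light): payoffs 2, 8 → best response Normal.
Bailey against (Light, None): payoffs 6, 8 → best response Normal.
Bailey against (Light, Light): payoffs 5, 2 → best response Light.
Casey against (None, Light): payoffs 8, 6 → best response None.
Casey against (None, Normal): payoffs 2, 8 → best response Light.
Casey against (Light, Light): payoffs 6, 4 → best response None.
Casey against (Light, Normal): payoffs 3, 8 → best response Light.
Mutual best responses: (None, Normal, Light).

(None, Normal, Light)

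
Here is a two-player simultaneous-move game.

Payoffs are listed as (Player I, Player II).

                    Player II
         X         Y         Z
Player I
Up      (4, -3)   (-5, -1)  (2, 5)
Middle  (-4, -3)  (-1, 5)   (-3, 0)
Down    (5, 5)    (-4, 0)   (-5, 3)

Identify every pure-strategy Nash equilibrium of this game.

For each player, find the best response to each opponent profile; mutual best responses are the pure NE.
Player I against X: payoffs 4, -4, 5 → best response Down.
Player I against Y: payoffs -5, -1, -4 → best response Middle.
Player I against Z: payoffs 2, -3, -5 → best response Up.
Player II against Up: payoffs -3, -1, 5 → best response Z.
Player II against Middle: payoffs -3, 5, 0 → best response Y.
Player II against Down: payoffs 5, 0, 3 → best response X.
Mutual best responses: (Up, Z); (Middle, Y); (Down, X).

Pure-strategy Nash equilibria: (Up, Z); (Middle, Y); (Down, X)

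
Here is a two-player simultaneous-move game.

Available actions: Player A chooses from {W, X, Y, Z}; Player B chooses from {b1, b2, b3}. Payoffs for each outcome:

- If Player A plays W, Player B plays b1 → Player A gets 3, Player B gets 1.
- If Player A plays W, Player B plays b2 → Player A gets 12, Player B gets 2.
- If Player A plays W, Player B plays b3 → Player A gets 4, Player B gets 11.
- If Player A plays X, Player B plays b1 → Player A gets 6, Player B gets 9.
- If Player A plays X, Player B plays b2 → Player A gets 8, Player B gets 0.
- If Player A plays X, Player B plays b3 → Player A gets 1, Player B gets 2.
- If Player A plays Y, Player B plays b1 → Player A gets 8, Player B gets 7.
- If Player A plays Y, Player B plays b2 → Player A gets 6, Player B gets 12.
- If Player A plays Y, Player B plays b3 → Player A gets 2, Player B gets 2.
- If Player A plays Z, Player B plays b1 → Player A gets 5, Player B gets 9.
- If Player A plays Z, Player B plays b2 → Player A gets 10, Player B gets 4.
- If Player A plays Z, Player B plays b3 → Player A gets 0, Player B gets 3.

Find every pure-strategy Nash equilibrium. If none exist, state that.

(W, b1): Player A can switch to X (3 → 6). Not NE.
(W, b2): Player B can switch to b3 (2 → 11). Not NE.
(W, b3): Player A gets 4, best alternative 2; Player B gets 11, best alternative 2. No profitable deviation — NE.
(X, b1): Player A can switch to Y (6 → 8). Not NE.
(X, b2): Player A can switch to W (8 → 12). Not NE.
(X, b3): Player A can switch to W (1 → 4). Not NE.
(Y, b1): Player B can switch to b2 (7 → 12). Not NE.
(Y, b2): Player A can switch to W (6 → 12). Not NE.
(Y, b3): Player A can switch to W (2 → 4). Not NE.
(Z, b1): Player A can switch to X (5 → 6). Not NE.
(Z, b2): Player A can switch to W (10 → 12). Not NE.
(Z, b3): Player A can switch to W (0 → 4). Not NE.

The unique pure-strategy Nash equilibrium is (W, b3).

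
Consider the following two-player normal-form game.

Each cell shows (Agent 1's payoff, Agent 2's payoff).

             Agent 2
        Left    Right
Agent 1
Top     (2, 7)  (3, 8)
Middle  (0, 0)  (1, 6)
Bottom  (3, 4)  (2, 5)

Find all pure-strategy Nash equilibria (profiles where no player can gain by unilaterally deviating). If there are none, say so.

(Top, Left): Agent 1 can switch to Bottom (2 → 3). Not NE.
(Top, Right): Agent 1 gets 3, best alternative 2; Agent 2 gets 8, best alternative 7. No profitable deviation — NE.
(Middle, Left): Agent 1 can switch to Top (0 → 2). Not NE.
(Middle, Right): Agent 1 can switch to Top (1 → 3). Not NE.
(Bottom, Left): Agent 2 can switch to Right (4 → 5). Not NE.
(Bottom, Right): Agent 1 can switch to Top (2 → 3). Not NE.

(Top, Right)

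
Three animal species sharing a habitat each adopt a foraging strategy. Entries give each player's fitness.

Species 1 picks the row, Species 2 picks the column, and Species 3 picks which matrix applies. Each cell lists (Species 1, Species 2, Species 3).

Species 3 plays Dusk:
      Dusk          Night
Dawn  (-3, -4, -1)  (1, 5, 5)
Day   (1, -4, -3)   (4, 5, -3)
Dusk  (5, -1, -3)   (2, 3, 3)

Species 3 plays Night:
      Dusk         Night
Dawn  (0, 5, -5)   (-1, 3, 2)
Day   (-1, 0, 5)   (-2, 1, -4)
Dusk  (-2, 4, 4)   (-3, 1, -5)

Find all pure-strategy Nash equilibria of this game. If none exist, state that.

Species 1 against (Dusk, Dusk): payoffs -3, 1, 5 → best response Dusk.
Species 1 against (Dusk, Night): payoffs 0, -1, -2 → best response Dawn.
Species 1 against (Night, Dusk): payoffs 1, 4, 2 → best response Day.
Species 1 against (Night, Night): payoffs -1, -2, -3 → best response Dawn.
Species 2 against (Dawn, Dusk): payoffs -4, 5 → best response Night.
Species 2 against (Dawn, Night): payoffs 5, 3 → best response Dusk.
Species 2 against (Day, Dusk): payoffs -4, 5 → best response Night.
Species 2 against (Day, Night): payoffs 0, 1 → best response Night.
Species 2 against (Dusk, Dusk): payoffs -1, 3 → best response Night.
Species 2 against (Dusk, Night): payoffs 4, 1 → best response Dusk.
Species 3 against (Dawn, Dusk): payoffs -1, -5 → best response Dusk.
Species 3 against (Dawn, Night): payoffs 5, 2 → best response Dusk.
Species 3 against (Day, Dusk): payoffs -3, 5 → best response Night.
Species 3 against (Day, Night): payoffs -3, -4 → best response Dusk.
Species 3 against (Dusk, Dusk): payoffs -3, 4 → best response Night.
Species 3 against (Dusk, Night): payoffs 3, -5 → best response Dusk.
Mutual best responses: (Day, Night, Dusk).

(Day, Night, Dusk)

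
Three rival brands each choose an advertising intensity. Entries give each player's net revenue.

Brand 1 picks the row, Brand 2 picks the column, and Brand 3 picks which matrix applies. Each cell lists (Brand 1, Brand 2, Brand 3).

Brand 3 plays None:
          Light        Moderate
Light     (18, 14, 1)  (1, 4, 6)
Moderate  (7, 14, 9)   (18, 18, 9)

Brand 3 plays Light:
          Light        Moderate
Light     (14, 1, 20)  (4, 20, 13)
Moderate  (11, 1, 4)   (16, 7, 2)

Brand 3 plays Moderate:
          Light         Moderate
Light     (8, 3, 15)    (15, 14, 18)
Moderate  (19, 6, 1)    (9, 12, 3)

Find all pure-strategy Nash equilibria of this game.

The pure Nash equilibria are (Light, Moderate, Moderate) and (Moderate, Moderate, None).

Mark each player's best response to every combination of opponents' strategies; a profile where every player is best-responding is a pure Nash equilibrium.
Brand 1 against (Light, None): payoffs 18, 7 → best response Light.
Brand 1 against (Light, Light): payoffs 14, 11 → best response Light.
Brand 1 against (Light, Moderate): payoffs 8, 19 → best response Moderate.
Brand 1 against (Moderate, None): payoffs 1, 18 → best response Moderate.
Brand 1 against (Moderate, Light): payoffs 4, 16 → best response Moderate.
Brand 1 against (Moderate, Moderate): payoffs 15, 9 → best response Light.
Brand 2 against (Light, None): payoffs 14, 4 → best response Light.
Brand 2 against (Light, Light): payoffs 1, 20 → best response Moderate.
Brand 2 against (Light, Moderate): payoffs 3, 14 → best response Moderate.
Brand 2 against (Moderate, None): payoffs 14, 18 → best response Moderate.
Brand 2 against (Moderate, Light): payoffs 1, 7 → best response Moderate.
Brand 2 against (Moderate, Moderate): payoffs 6, 12 → best response Moderate.
Brand 3 against (Light, Light): payoffs 1, 20, 15 → best response Light.
Brand 3 against (Light, Moderate): payoffs 6, 13, 18 → best response Moderate.
Brand 3 against (Moderate, Light): payoffs 9, 4, 1 → best response None.
Brand 3 against (Moderate, Moderate): payoffs 9, 2, 3 → best response None.
Mutual best responses: (Light, Moderate, Moderate); (Moderate, Moderate, None).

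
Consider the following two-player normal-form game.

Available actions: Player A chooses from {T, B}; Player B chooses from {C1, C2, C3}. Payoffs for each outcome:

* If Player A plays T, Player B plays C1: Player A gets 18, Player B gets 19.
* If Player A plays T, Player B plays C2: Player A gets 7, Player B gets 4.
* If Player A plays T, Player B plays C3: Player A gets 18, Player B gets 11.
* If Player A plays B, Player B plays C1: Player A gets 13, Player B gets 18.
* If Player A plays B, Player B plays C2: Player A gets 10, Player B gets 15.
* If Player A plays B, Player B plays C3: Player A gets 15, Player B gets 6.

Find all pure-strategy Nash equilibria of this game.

Player A against C1: payoffs 18, 13 → best response T.
Player A against C2: payoffs 7, 10 → best response B.
Player A against C3: payoffs 18, 15 → best response T.
Player B against T: payoffs 19, 4, 11 → best response C1.
Player B against B: payoffs 18, 15, 6 → best response C1.
Mutual best responses: (T, C1).

Pure NE: (T, C1)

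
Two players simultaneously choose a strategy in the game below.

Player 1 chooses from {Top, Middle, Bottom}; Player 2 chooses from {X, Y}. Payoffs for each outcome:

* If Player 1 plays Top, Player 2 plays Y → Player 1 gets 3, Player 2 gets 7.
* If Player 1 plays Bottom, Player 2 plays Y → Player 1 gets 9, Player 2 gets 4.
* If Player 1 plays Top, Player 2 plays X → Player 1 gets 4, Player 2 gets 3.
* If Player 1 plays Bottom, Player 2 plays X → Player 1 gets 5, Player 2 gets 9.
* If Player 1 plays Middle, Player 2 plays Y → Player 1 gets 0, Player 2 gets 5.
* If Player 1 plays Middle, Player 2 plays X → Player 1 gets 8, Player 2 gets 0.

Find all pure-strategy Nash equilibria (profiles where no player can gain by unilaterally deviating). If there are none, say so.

For each player, find the best response to each opponent profile; mutual best responses are the pure NE.
Player 1 against X: payoffs 4, 8, 5 → best response Middle.
Player 1 against Y: payoffs 3, 0, 9 → best response Bottom.
Player 2 against Top: payoffs 3, 7 → best response Y.
Player 2 against Middle: payoffs 0, 5 → best response Y.
Player 2 against Bottom: payoffs 9, 4 → best response X.
No profile is a mutual best response for all players.

none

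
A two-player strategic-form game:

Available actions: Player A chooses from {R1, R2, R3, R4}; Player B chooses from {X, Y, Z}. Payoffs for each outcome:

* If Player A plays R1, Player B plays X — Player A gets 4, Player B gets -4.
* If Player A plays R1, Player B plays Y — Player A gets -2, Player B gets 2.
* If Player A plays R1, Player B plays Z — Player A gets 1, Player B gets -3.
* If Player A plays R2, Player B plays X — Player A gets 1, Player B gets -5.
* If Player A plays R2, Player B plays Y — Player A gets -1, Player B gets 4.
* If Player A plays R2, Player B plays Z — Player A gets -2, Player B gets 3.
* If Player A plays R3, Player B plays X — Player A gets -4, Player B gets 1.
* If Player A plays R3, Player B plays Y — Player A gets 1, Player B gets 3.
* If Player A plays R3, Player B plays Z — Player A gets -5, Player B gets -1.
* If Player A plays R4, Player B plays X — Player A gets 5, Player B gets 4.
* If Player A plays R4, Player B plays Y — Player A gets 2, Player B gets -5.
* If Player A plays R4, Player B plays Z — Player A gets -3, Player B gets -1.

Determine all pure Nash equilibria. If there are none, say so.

Mark each player's best response to every combination of opponents' strategies; a profile where every player is best-responding is a pure Nash equilibrium.
Player A against X: payoffs 4, 1, -4, 5 → best response R4.
Player A against Y: payoffs -2, -1, 1, 2 → best response R4.
Player A against Z: payoffs 1, -2, -5, -3 → best response R1.
Player B against R1: payoffs -4, 2, -3 → best response Y.
Player B against R2: payoffs -5, 4, 3 → best response Y.
Player B against R3: payoffs 1, 3, -1 → best response Y.
Player B against R4: payoffs 4, -5, -1 → best response X.
Mutual best responses: (R4, X).

The unique pure-strategy Nash equilibrium is (R4, X).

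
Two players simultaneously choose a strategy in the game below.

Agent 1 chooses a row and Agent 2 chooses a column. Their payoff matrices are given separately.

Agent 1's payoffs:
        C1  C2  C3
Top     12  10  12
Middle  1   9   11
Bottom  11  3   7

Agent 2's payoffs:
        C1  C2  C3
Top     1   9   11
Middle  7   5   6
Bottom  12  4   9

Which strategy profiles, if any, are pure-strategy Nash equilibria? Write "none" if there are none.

(Top, C1): Agent 2 can switch to C2 (1 → 9). Not NE.
(Top, C2): Agent 2 can switch to C3 (9 → 11). Not NE.
(Top, C3): Agent 1 gets 12, best alternative 11; Agent 2 gets 11, best alternative 9. No profitable deviation — NE.
(Middle, C1): Agent 1 can switch to Top (1 → 12). Not NE.
(Middle, C2): Agent 1 can switch to Top (9 → 10). Not NE.
(Middle, C3): Agent 1 can switch to Top (11 → 12). Not NE.
(Bottom, C1): Agent 1 can switch to Top (11 → 12). Not NE.
(Bottom, C2): Agent 1 can switch to Top (3 → 10). Not NE.
(Bottom, C3): Agent 1 can switch to Top (7 → 12). Not NE.

Pure NE: (Top, C3)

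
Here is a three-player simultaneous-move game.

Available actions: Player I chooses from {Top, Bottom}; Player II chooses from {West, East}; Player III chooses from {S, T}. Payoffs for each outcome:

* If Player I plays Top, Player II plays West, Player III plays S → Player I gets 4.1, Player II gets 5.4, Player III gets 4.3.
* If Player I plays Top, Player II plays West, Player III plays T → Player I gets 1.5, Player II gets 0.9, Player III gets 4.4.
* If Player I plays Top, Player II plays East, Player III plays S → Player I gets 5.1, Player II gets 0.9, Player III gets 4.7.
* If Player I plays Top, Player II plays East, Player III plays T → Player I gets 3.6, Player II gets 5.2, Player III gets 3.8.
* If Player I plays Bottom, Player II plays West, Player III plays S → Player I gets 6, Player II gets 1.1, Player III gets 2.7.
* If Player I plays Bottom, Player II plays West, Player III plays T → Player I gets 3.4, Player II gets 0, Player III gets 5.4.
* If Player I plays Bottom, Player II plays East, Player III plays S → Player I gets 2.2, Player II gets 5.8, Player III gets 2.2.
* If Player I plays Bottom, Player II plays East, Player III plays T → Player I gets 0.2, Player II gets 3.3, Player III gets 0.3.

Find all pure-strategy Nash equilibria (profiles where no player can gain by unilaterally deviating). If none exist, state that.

This game has no pure Nash equilibrium.

Player I against (West, S): payoffs 4.1, 6 → best response Bottom.
Player I against (West, T): payoffs 1.5, 3.4 → best response Bottom.
Player I against (East, S): payoffs 5.1, 2.2 → best response Top.
Player I against (East, T): payoffs 3.6, 0.2 → best response Top.
Player II against (Top, S): payoffs 5.4, 0.9 → best response West.
Player II against (Top, T): payoffs 0.9, 5.2 → best response East.
Player II against (Bottom, S): payoffs 1.1, 5.8 → best response East.
Player II against (Bottom, T): payoffs 0, 3.3 → best response East.
Player III against (Top, West): payoffs 4.3, 4.4 → best response T.
Player III against (Top, East): payoffs 4.7, 3.8 → best response S.
Player III against (Bottom, West): payoffs 2.7, 5.4 → best response T.
Player III against (Bottom, East): payoffs 2.2, 0.3 → best response S.
No profile is a mutual best response for all players.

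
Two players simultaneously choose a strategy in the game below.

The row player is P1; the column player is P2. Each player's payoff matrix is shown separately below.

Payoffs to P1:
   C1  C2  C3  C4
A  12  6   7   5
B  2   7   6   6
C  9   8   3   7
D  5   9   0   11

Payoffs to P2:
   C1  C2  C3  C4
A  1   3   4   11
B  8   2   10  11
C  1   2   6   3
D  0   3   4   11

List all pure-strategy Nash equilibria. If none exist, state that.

(A, C1): P2 can switch to C2 (1 → 3). Not NE.
(A, C2): P1 can switch to B (6 → 7). Not NE.
(A, C3): P2 can switch to C4 (4 → 11). Not NE.
(A, C4): P1 can switch to B (5 → 6). Not NE.
(B, C1): P1 can switch to A (2 → 12). Not NE.
(B, C2): P1 can switch to C (7 → 8). Not NE.
(B, C3): P1 can switch to A (6 → 7). Not NE.
(B, C4): P1 can switch to C (6 → 7). Not NE.
(D, C4): P1 gets 11, best alternative 7; P2 gets 11, best alternative 4. No profitable deviation — NE.
(The remaining 7 profiles each have a profitable deviation by the same check.)

(D, C4)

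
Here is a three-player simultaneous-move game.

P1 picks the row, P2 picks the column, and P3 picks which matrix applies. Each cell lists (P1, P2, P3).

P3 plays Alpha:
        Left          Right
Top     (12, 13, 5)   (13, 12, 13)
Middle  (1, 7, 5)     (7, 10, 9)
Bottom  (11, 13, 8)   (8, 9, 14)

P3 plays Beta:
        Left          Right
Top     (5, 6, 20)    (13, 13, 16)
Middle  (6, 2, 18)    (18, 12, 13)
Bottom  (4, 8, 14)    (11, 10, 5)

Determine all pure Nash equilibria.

P1 against (Left, Alpha): payoffs 12, 1, 11 → best response Top.
P1 against (Left, Beta): payoffs 5, 6, 4 → best response Middle.
P1 against (Right, Alpha): payoffs 13, 7, 8 → best response Top.
P1 against (Right, Beta): payoffs 13, 18, 11 → best response Middle.
P2 against (Top, Alpha): payoffs 13, 12 → best response Left.
P2 against (Top, Beta): payoffs 6, 13 → best response Right.
P2 against (Middle, Alpha): payoffs 7, 10 → best response Right.
P2 against (Middle, Beta): payoffs 2, 12 → best response Right.
P2 against (Bottom, Alpha): payoffs 13, 9 → best response Left.
P2 against (Bottom, Beta): payoffs 8, 10 → best response Right.
P3 against (Top, Left): payoffs 5, 20 → best response Beta.
P3 against (Top, Right): payoffs 13, 16 → best response Beta.
P3 against (Middle, Left): payoffs 5, 18 → best response Beta.
P3 against (Middle, Right): payoffs 9, 13 → best response Beta.
P3 against (Bottom, Left): payoffs 8, 14 → best response Beta.
P3 against (Bottom, Right): payoffs 14, 5 → best response Alpha.
Mutual best responses: (Middle, Right, Beta).

Pure NE: (Middle, Right, Beta)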